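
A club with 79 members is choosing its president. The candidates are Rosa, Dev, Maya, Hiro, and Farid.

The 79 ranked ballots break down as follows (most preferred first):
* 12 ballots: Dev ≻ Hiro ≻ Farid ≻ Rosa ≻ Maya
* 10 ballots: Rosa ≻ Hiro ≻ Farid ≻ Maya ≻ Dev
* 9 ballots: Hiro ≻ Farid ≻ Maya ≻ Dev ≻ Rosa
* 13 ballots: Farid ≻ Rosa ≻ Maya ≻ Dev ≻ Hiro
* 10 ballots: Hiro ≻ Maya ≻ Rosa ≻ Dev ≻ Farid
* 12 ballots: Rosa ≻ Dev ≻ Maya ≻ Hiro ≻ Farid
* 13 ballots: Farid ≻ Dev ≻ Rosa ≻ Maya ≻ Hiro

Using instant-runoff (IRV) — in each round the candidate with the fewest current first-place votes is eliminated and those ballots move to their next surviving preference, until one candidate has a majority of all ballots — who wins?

Round 1: Rosa 22, Dev 12, Maya 0, Hiro 19, Farid 26. Maya eliminated.
Round 2: Rosa 22, Dev 12, Hiro 19, Farid 26. Dev eliminated.
Round 3: Rosa 22, Hiro 31, Farid 26. Rosa eliminated.
Round 4: Hiro 53, Farid 26. Hiro has a majority (≥40).

Hiro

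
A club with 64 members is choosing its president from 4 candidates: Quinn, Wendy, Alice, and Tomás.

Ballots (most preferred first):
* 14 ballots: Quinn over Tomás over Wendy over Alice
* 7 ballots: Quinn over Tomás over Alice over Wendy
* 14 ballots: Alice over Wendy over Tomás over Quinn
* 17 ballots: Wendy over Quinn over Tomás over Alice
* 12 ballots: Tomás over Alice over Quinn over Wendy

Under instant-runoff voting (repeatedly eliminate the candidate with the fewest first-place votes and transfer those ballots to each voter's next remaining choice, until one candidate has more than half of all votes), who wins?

Quinn

Round 1: Quinn 21, Wendy 17, Alice 14, Tomás 12. Tomás eliminated.
Round 2: Quinn 21, Wendy 17, Alice 26. Wendy eliminated.
Round 3: Quinn 38, Alice 26. Quinn has a majority (≥33).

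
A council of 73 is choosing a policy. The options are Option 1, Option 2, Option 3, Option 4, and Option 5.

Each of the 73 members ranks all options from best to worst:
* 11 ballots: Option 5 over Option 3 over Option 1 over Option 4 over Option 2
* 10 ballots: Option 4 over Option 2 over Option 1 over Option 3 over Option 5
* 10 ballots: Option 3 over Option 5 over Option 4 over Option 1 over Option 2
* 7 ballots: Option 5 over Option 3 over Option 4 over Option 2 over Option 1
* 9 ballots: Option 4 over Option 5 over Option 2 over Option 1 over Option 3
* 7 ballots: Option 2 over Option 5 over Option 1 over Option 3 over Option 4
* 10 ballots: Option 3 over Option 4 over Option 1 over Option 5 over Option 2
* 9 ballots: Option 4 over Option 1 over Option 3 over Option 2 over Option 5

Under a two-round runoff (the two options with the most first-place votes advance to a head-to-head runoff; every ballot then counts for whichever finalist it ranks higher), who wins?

Option 3

Round 1 first-place votes: Option 1 0, Option 2 7, Option 3 20, Option 4 28, Option 5 18. Option 4 and Option 3 advance.
Runoff: Option 4 is ranked above Option 3 on 28 ballots, Option 3 above Option 4 on 45.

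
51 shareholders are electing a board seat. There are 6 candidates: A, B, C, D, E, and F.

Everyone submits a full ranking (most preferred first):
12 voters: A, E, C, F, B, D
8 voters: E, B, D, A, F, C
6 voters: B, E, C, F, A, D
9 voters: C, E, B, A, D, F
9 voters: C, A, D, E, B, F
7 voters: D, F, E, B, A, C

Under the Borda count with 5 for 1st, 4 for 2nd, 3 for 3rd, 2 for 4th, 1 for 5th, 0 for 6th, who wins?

E

A: 12×5 + 8×2 + 6×1 + 9×2 + 9×4 + 7×1 = 143
B: 12×1 + 8×4 + 6×5 + 9×3 + 9×1 + 7×2 = 124
C: 12×3 + 8×0 + 6×3 + 9×5 + 9×5 + 7×0 = 144
D: 12×0 + 8×3 + 6×0 + 9×1 + 9×3 + 7×5 = 95
E: 12×4 + 8×5 + 6×4 + 9×4 + 9×2 + 7×3 = 187
F: 12×2 + 8×1 + 6×2 + 9×0 + 9×0 + 7×4 = 72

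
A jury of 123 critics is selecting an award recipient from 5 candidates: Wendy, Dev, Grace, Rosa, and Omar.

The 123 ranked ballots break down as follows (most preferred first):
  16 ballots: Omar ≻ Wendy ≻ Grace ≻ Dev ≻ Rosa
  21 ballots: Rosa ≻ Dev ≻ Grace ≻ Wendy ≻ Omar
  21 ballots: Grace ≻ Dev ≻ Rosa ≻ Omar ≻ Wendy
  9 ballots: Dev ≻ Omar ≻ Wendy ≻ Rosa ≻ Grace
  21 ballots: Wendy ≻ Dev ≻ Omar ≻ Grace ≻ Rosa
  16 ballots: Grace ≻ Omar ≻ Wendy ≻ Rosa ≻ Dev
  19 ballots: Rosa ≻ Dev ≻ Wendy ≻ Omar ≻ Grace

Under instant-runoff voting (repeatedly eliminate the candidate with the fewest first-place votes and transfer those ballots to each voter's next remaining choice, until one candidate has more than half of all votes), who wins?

Round 1: Wendy 21, Dev 9, Grace 37, Rosa 40, Omar 16. Dev eliminated.
Round 2: Wendy 21, Grace 37, Rosa 40, Omar 25. Wendy eliminated.
Round 3: Grace 37, Rosa 40, Omar 46. Grace eliminated.
Round 4: Rosa 61, Omar 62. Omar has a majority (≥62).

Omar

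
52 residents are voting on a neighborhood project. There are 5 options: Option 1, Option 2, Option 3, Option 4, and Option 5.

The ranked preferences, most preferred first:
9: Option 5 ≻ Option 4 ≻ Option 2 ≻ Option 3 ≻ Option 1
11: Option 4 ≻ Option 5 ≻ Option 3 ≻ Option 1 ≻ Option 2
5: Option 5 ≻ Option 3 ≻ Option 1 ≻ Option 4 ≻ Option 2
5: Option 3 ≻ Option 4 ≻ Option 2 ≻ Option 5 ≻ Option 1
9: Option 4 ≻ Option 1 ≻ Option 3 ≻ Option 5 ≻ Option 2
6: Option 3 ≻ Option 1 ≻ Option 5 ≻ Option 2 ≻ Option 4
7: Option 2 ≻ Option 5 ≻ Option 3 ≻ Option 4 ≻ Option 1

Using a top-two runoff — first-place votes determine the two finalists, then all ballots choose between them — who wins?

Round 1 first-place votes: Option 1 0, Option 2 7, Option 3 11, Option 4 20, Option 5 14. Option 4 and Option 5 advance.
Runoff: Option 4 is ranked above Option 5 on 25 ballots, Option 5 above Option 4 on 27.

Option 5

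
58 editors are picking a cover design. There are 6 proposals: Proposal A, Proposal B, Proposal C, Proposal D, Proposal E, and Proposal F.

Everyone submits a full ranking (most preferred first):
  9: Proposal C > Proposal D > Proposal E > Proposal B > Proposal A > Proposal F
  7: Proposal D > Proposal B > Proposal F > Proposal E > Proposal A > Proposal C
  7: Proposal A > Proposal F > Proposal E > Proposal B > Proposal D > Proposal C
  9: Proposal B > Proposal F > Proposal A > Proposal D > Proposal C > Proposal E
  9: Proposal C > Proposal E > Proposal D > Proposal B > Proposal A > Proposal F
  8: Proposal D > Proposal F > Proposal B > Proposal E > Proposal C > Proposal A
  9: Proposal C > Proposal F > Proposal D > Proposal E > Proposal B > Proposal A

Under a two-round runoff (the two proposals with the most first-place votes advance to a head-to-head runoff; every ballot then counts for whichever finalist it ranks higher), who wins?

Round 1 first-place votes: Proposal A 7, Proposal B 9, Proposal C 27, Proposal D 15, Proposal E 0, Proposal F 0. Proposal C and Proposal D advance.
Runoff: Proposal C is ranked above Proposal D on 27 ballots, Proposal D above Proposal C on 31.

Proposal D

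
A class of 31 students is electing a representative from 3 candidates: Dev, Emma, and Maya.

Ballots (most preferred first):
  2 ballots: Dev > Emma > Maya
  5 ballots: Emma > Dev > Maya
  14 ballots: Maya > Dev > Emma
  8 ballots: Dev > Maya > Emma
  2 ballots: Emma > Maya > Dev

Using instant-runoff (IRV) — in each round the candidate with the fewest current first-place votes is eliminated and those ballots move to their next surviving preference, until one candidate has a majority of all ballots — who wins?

Maya

Round 1: Dev 10, Emma 7, Maya 14. Emma eliminated.
Round 2: Dev 15, Maya 16. Maya has a majority (≥16).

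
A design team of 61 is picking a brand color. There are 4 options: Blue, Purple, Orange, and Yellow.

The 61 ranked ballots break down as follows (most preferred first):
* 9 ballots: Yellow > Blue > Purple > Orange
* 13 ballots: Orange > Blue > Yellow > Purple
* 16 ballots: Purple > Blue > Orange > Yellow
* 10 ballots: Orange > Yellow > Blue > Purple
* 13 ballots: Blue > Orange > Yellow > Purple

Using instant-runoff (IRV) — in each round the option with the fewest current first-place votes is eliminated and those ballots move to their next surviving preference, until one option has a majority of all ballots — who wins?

Round 1: Blue 13, Purple 16, Orange 23, Yellow 9. Yellow eliminated.
Round 2: Blue 22, Purple 16, Orange 23. Purple eliminated.
Round 3: Blue 38, Orange 23. Blue has a majority (≥31).

Blue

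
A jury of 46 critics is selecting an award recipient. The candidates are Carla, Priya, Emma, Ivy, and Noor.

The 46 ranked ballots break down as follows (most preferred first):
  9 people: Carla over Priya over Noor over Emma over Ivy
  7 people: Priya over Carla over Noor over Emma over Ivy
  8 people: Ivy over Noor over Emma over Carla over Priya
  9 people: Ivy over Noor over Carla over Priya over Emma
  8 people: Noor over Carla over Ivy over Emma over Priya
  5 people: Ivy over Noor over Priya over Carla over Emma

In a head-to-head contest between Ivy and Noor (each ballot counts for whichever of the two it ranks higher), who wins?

Ivy is ranked above Noor on 22 ballots; Noor above Ivy on 24.

Noor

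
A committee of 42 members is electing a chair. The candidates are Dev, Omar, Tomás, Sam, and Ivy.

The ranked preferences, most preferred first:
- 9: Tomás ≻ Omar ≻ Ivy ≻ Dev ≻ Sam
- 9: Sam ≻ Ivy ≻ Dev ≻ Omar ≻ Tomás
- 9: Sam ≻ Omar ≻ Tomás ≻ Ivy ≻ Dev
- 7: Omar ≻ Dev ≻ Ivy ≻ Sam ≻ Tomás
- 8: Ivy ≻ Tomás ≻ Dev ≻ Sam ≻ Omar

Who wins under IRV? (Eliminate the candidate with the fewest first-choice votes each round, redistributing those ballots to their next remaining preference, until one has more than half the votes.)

Ivy

Round 1: Dev 0, Omar 7, Tomás 9, Sam 18, Ivy 8. Dev eliminated.
Round 2: Omar 7, Tomás 9, Sam 18, Ivy 8. Omar eliminated.
Round 3: Tomás 9, Sam 18, Ivy 15. Tomás eliminated.
Round 4: Sam 18, Ivy 24. Ivy has a majority (≥22).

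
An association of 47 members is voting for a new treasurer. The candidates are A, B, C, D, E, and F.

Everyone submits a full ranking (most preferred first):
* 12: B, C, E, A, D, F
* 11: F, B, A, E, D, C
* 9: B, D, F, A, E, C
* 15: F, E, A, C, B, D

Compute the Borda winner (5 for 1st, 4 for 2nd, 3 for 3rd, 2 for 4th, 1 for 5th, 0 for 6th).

B

A: 12×2 + 11×3 + 9×2 + 15×3 = 120
B: 12×5 + 11×4 + 9×5 + 15×1 = 164
C: 12×4 + 11×0 + 9×0 + 15×2 = 78
D: 12×1 + 11×1 + 9×4 + 15×0 = 59
E: 12×3 + 11×2 + 9×1 + 15×4 = 127
F: 12×0 + 11×5 + 9×3 + 15×5 = 157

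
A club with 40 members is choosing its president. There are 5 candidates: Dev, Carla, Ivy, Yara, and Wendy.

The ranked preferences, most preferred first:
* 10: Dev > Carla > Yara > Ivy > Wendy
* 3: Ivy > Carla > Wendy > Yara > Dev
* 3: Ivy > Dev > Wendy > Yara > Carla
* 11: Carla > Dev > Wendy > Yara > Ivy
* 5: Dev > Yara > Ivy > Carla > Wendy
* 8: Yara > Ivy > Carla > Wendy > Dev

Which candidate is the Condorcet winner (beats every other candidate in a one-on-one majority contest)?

Carla vs Dev: 22–18
Carla vs Ivy: 21–19
Carla vs Yara: 24–16
Carla vs Wendy: 37–3
Carla beats every other candidate.

Carla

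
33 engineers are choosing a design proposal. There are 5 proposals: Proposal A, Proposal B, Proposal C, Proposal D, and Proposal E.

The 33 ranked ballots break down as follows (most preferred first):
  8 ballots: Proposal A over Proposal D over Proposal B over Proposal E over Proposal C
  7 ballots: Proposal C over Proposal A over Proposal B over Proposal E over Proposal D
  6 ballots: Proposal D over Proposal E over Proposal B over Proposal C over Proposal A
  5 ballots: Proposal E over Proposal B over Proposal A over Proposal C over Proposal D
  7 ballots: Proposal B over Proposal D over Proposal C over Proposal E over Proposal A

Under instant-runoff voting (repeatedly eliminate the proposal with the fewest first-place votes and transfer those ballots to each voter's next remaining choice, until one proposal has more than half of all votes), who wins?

Round 1: Proposal A 8, Proposal B 7, Proposal C 7, Proposal D 6, Proposal E 5. Proposal E eliminated.
Round 2: Proposal A 8, Proposal B 12, Proposal C 7, Proposal D 6. Proposal D eliminated.
Round 3: Proposal A 8, Proposal B 18, Proposal C 7. Proposal B has a majority (≥17).

Proposal B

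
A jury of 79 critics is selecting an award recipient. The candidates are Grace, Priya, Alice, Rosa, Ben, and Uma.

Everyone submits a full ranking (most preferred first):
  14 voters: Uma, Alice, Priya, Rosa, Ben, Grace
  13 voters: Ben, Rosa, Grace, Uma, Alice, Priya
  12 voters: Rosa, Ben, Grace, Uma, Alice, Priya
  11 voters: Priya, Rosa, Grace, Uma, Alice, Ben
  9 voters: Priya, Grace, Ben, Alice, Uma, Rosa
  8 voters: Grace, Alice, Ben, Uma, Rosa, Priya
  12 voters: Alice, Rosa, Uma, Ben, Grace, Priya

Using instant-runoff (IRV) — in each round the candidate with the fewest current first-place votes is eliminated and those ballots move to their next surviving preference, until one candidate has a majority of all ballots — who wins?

Round 1: Grace 8, Priya 20, Alice 12, Rosa 12, Ben 13, Uma 14. Grace eliminated.
Round 2: Priya 20, Alice 20, Rosa 12, Ben 13, Uma 14. Rosa eliminated.
Round 3: Priya 20, Alice 20, Ben 25, Uma 14. Uma eliminated.
Round 4: Priya 20, Alice 34, Ben 25. Priya eliminated.
Round 5: Alice 45, Ben 34. Alice has a majority (≥40).

Alice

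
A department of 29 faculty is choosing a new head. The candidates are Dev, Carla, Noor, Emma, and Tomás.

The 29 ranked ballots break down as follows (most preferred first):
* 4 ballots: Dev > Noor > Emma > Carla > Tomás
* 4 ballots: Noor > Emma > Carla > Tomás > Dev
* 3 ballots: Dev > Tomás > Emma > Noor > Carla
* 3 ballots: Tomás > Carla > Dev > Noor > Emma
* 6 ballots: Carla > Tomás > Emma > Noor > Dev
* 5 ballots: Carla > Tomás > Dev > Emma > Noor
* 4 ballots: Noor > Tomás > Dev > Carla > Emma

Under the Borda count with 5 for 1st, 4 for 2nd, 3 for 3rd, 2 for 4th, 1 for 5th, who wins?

Tomás

Dev: 4×5 + 4×1 + 3×5 + 3×3 + 6×1 + 5×3 + 4×3 = 81
Carla: 4×2 + 4×3 + 3×1 + 3×4 + 6×5 + 5×5 + 4×2 = 98
Noor: 4×4 + 4×5 + 3×2 + 3×2 + 6×2 + 5×1 + 4×5 = 85
Emma: 4×3 + 4×4 + 3×3 + 3×1 + 6×3 + 5×2 + 4×1 = 72
Tomás: 4×1 + 4×2 + 3×4 + 3×5 + 6×4 + 5×4 + 4×4 = 99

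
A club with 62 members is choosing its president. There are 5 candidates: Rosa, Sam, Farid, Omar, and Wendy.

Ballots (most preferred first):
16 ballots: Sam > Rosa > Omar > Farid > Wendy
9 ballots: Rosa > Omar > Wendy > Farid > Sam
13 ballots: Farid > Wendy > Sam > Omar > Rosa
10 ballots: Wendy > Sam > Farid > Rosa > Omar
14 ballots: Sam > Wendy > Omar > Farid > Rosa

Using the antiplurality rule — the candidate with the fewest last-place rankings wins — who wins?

Farid

Last-place votes: Rosa 27, Sam 9, Farid 0, Omar 10, Wendy 16.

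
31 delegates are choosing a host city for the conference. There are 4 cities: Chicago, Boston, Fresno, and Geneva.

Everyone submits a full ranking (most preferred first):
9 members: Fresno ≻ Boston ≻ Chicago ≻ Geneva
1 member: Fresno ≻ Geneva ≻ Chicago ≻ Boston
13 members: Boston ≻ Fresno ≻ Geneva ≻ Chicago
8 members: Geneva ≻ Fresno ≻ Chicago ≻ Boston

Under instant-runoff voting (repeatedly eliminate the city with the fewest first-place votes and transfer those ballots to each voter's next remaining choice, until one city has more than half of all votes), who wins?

Fresno

Round 1: Chicago 0, Boston 13, Fresno 10, Geneva 8. Chicago eliminated.
Round 2: Boston 13, Fresno 10, Geneva 8. Geneva eliminated.
Round 3: Boston 13, Fresno 18. Fresno has a majority (≥16).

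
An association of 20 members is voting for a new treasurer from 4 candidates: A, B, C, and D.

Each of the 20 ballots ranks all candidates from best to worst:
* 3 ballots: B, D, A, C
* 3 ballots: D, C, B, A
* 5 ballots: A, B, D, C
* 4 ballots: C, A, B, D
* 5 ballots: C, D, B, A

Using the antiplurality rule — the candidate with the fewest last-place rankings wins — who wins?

Last-place votes: A 8, B 0, C 8, D 4.

B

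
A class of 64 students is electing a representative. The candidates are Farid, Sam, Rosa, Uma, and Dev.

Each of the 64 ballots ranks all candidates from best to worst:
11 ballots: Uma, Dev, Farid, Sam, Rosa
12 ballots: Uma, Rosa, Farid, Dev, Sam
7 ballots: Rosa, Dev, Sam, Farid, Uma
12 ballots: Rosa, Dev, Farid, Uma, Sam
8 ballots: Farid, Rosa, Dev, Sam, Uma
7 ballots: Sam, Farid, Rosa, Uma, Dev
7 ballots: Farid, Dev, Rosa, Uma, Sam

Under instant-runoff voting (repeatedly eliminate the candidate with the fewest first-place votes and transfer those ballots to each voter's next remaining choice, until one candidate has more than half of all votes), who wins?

Round 1: Farid 15, Sam 7, Rosa 19, Uma 23, Dev 0. Dev eliminated.
Round 2: Farid 15, Sam 7, Rosa 19, Uma 23. Sam eliminated.
Round 3: Farid 22, Rosa 19, Uma 23. Rosa eliminated.
Round 4: Farid 41, Uma 23. Farid has a majority (≥33).

Farid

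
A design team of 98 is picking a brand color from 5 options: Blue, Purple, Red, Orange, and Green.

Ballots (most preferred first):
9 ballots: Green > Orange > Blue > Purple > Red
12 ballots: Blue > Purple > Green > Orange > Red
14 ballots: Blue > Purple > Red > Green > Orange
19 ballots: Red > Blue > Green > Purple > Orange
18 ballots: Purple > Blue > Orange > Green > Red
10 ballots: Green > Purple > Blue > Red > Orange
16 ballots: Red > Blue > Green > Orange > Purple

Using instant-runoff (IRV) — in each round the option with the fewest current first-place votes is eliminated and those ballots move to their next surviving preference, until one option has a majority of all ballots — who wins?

Blue

Round 1: Blue 26, Purple 18, Red 35, Orange 0, Green 19. Orange eliminated.
Round 2: Blue 26, Purple 18, Red 35, Green 19. Purple eliminated.
Round 3: Blue 44, Red 35, Green 19. Green eliminated.
Round 4: Blue 63, Red 35. Blue has a majority (≥50).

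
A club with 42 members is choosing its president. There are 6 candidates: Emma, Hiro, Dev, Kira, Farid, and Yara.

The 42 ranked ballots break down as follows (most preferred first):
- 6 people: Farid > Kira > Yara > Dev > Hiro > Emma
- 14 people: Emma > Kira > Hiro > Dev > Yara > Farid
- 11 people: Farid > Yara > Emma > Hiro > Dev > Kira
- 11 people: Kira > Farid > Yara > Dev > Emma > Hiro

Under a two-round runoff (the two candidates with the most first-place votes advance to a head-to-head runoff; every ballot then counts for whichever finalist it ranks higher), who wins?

Farid

Round 1 first-place votes: Emma 14, Hiro 0, Dev 0, Kira 11, Farid 17, Yara 0. Farid and Emma advance.
Runoff: Farid is ranked above Emma on 28 ballots, Emma above Farid on 14.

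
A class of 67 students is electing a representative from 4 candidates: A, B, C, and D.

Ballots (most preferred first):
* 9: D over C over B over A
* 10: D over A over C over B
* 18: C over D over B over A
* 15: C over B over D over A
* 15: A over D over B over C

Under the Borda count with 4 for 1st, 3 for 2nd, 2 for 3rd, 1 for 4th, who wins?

D

A: 9×1 + 10×3 + 18×1 + 15×1 + 15×4 = 132
B: 9×2 + 10×1 + 18×2 + 15×3 + 15×2 = 139
C: 9×3 + 10×2 + 18×4 + 15×4 + 15×1 = 194
D: 9×4 + 10×4 + 18×3 + 15×2 + 15×3 = 205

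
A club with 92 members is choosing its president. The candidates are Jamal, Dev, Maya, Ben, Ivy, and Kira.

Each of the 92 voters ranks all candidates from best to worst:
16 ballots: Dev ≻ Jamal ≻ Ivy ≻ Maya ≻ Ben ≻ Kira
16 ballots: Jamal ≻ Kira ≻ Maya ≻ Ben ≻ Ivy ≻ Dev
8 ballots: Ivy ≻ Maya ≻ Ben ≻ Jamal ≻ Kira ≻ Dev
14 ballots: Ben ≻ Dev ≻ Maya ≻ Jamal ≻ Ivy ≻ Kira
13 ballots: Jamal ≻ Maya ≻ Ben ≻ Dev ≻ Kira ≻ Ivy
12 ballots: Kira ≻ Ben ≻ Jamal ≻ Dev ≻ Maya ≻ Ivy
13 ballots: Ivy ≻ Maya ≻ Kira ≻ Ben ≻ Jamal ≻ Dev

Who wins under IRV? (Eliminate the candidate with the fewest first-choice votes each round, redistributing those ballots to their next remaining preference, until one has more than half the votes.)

Round 1: Jamal 29, Dev 16, Maya 0, Ben 14, Ivy 21, Kira 12. Maya eliminated.
Round 2: Jamal 29, Dev 16, Ben 14, Ivy 21, Kira 12. Kira eliminated.
Round 3: Jamal 29, Dev 16, Ben 26, Ivy 21. Dev eliminated.
Round 4: Jamal 45, Ben 26, Ivy 21. Ivy eliminated.
Round 5: Jamal 45, Ben 47. Ben has a majority (≥47).

Ben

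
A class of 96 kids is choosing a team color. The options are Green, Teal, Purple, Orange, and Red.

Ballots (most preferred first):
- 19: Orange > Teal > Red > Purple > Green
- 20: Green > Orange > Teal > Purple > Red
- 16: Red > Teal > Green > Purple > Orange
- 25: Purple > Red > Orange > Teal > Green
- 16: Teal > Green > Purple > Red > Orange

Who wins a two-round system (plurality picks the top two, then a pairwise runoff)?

Green

Round 1 first-place votes: Green 20, Teal 16, Purple 25, Orange 19, Red 16. Purple and Green advance.
Runoff: Purple is ranked above Green on 44 ballots, Green above Purple on 52.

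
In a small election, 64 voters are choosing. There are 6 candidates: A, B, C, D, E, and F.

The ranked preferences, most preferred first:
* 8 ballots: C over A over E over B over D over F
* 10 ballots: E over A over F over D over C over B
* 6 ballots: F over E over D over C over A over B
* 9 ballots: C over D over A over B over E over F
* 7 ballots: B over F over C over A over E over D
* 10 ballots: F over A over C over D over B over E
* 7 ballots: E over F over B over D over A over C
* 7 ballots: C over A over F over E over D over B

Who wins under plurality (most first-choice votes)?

First-place votes: A 0, B 7, C 24, D 0, E 17, F 16.

C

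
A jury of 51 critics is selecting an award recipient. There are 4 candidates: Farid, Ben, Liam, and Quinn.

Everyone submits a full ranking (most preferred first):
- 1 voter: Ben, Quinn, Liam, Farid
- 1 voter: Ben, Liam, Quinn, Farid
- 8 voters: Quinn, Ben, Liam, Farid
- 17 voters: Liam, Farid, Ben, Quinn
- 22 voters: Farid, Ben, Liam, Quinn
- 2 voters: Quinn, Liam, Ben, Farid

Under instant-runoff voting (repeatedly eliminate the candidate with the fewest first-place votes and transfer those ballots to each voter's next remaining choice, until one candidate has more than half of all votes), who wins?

Liam

Round 1: Farid 22, Ben 2, Liam 17, Quinn 10. Ben eliminated.
Round 2: Farid 22, Liam 18, Quinn 11. Quinn eliminated.
Round 3: Farid 22, Liam 29. Liam has a majority (≥26).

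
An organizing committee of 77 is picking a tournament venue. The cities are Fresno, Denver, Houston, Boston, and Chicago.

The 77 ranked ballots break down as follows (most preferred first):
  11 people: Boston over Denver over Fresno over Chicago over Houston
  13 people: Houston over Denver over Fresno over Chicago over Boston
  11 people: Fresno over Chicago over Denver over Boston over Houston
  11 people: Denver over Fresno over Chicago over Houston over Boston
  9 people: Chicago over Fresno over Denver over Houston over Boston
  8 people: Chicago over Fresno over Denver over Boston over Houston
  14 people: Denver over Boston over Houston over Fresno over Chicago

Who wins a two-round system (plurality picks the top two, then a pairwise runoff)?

Round 1 first-place votes: Fresno 11, Denver 25, Houston 13, Boston 11, Chicago 17. Denver and Chicago advance.
Runoff: Denver is ranked above Chicago on 49 ballots, Chicago above Denver on 28.

Denver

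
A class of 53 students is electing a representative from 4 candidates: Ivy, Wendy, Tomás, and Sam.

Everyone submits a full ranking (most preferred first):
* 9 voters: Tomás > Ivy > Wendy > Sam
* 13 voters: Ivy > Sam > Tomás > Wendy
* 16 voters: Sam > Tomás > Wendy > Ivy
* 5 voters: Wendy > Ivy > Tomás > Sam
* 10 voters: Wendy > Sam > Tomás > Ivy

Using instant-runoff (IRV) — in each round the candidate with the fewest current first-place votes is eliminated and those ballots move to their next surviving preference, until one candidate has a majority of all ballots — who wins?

Ivy

Round 1: Ivy 13, Wendy 15, Tomás 9, Sam 16. Tomás eliminated.
Round 2: Ivy 22, Wendy 15, Sam 16. Wendy eliminated.
Round 3: Ivy 27, Sam 26. Ivy has a majority (≥27).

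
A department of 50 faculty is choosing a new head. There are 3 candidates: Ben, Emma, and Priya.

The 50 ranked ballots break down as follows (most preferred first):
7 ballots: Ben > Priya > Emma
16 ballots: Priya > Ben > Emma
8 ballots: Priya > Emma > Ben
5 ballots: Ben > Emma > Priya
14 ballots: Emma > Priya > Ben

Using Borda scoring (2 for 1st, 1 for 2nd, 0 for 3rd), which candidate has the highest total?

Priya

Ben: 7×2 + 16×1 + 8×0 + 5×2 + 14×0 = 40
Emma: 7×0 + 16×0 + 8×1 + 5×1 + 14×2 = 41
Priya: 7×1 + 16×2 + 8×2 + 5×0 + 14×1 = 69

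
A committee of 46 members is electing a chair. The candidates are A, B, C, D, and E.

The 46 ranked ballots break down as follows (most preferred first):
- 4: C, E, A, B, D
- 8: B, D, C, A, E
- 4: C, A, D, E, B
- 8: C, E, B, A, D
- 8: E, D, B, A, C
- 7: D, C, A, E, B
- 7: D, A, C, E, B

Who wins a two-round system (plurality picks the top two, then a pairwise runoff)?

D

Round 1 first-place votes: A 0, B 8, C 16, D 14, E 8. C and D advance.
Runoff: C is ranked above D on 16 ballots, D above C on 30.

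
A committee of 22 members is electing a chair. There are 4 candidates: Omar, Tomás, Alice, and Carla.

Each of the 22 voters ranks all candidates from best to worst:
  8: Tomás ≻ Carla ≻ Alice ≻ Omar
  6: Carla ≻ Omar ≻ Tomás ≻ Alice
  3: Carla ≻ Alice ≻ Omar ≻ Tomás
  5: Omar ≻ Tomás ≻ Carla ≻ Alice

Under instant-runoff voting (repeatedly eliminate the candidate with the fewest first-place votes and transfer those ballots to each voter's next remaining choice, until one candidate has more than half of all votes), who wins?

Tomás

Round 1: Omar 5, Tomás 8, Alice 0, Carla 9. Alice eliminated.
Round 2: Omar 5, Tomás 8, Carla 9. Omar eliminated.
Round 3: Tomás 13, Carla 9. Tomás has a majority (≥12).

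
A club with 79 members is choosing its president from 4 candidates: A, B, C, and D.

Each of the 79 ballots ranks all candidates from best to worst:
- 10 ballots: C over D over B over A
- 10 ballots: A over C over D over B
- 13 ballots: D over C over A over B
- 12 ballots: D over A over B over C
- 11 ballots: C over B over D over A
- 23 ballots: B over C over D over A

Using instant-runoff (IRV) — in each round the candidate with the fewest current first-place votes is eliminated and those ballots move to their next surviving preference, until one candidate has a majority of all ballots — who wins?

Round 1: A 10, B 23, C 21, D 25. A eliminated.
Round 2: B 23, C 31, D 25. B eliminated.
Round 3: C 54, D 25. C has a majority (≥40).

C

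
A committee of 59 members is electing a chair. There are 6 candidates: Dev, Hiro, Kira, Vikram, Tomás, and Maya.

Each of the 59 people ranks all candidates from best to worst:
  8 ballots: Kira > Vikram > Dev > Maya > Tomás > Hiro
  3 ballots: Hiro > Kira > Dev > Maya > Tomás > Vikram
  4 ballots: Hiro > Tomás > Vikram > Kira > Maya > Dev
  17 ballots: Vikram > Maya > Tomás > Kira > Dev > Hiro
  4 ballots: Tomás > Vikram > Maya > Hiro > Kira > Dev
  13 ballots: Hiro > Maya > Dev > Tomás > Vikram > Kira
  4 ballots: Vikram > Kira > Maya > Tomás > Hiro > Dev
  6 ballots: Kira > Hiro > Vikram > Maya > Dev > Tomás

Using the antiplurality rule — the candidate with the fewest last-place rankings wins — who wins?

Maya

Last-place votes: Dev 12, Hiro 25, Kira 13, Vikram 3, Tomás 6, Maya 0.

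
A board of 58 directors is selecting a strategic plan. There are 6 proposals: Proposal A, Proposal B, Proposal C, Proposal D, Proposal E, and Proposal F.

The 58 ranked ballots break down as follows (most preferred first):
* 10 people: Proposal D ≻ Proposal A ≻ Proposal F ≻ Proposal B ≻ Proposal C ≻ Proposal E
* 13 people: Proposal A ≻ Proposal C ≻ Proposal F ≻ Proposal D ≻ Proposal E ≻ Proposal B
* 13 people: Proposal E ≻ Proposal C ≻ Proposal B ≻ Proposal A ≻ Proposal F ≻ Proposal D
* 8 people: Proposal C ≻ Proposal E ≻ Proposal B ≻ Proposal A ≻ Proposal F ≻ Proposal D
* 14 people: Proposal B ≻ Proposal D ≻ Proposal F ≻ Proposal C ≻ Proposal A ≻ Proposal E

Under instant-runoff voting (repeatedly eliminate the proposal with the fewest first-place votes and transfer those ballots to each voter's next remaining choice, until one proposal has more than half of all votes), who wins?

Round 1: Proposal A 13, Proposal B 14, Proposal C 8, Proposal D 10, Proposal E 13, Proposal F 0. Proposal F eliminated.
Round 2: Proposal A 13, Proposal B 14, Proposal C 8, Proposal D 10, Proposal E 13. Proposal C eliminated.
Round 3: Proposal A 13, Proposal B 14, Proposal D 10, Proposal E 21. Proposal D eliminated.
Round 4: Proposal A 23, Proposal B 14, Proposal E 21. Proposal B eliminated.
Round 5: Proposal A 37, Proposal E 21. Proposal A has a majority (≥30).

Proposal A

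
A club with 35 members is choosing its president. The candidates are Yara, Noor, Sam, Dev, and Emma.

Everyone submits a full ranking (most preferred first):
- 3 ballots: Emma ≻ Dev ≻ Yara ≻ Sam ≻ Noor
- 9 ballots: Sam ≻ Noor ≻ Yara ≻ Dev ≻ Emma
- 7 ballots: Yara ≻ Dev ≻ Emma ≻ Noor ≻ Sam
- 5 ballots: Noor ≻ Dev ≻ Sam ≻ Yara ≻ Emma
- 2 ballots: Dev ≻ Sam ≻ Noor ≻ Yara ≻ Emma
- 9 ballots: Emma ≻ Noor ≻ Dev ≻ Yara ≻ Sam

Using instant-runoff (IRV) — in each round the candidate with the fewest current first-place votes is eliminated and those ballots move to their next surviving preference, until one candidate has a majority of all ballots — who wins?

Round 1: Yara 7, Noor 5, Sam 9, Dev 2, Emma 12. Dev eliminated.
Round 2: Yara 7, Noor 5, Sam 11, Emma 12. Noor eliminated.
Round 3: Yara 7, Sam 16, Emma 12. Yara eliminated.
Round 4: Sam 16, Emma 19. Emma has a majority (≥18).

Emma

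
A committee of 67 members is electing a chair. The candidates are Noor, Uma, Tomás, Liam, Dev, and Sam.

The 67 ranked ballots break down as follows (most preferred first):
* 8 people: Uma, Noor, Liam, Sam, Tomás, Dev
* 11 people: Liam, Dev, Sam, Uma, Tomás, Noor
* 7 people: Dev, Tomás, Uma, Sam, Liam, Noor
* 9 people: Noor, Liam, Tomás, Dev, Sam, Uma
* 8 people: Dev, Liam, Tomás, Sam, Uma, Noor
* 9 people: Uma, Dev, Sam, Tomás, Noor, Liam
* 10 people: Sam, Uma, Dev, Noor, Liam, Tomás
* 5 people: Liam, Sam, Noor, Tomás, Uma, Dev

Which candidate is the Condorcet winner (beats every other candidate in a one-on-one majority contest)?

Dev vs Noor: 45–22
Dev vs Uma: 35–32
Dev vs Tomás: 45–22
Dev vs Liam: 34–33
Dev vs Sam: 44–23
Dev beats every other candidate.

Dev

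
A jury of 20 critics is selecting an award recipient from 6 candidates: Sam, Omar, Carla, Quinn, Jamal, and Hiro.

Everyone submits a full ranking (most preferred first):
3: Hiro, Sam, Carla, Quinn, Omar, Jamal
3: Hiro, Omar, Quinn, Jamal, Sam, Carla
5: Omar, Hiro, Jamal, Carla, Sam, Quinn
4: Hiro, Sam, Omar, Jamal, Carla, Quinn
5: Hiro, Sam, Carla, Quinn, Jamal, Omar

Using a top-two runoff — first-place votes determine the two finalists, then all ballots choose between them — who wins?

Round 1 first-place votes: Sam 0, Omar 5, Carla 0, Quinn 0, Jamal 0, Hiro 15. Hiro and Omar advance.
Runoff: Hiro is ranked above Omar on 15 ballots, Omar above Hiro on 5.

Hiro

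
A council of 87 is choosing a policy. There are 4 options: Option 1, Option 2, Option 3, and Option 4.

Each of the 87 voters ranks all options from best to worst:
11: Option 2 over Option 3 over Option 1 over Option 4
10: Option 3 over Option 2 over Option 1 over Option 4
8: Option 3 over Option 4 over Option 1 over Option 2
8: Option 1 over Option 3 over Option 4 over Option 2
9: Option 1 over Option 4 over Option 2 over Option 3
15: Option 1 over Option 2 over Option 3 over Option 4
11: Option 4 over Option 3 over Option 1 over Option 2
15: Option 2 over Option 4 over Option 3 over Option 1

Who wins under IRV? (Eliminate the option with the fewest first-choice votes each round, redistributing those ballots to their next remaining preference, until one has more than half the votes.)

Round 1: Option 1 32, Option 2 26, Option 3 18, Option 4 11. Option 4 eliminated.
Round 2: Option 1 32, Option 2 26, Option 3 29. Option 2 eliminated.
Round 3: Option 1 32, Option 3 55. Option 3 has a majority (≥44).

Option 3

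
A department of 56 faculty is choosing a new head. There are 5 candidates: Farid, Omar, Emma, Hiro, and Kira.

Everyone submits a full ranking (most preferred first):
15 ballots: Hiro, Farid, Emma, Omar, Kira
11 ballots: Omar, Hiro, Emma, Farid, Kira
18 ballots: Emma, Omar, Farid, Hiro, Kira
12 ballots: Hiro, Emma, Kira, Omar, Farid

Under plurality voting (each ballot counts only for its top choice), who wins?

Hiro

First-place votes: Farid 0, Omar 11, Emma 18, Hiro 27, Kira 0.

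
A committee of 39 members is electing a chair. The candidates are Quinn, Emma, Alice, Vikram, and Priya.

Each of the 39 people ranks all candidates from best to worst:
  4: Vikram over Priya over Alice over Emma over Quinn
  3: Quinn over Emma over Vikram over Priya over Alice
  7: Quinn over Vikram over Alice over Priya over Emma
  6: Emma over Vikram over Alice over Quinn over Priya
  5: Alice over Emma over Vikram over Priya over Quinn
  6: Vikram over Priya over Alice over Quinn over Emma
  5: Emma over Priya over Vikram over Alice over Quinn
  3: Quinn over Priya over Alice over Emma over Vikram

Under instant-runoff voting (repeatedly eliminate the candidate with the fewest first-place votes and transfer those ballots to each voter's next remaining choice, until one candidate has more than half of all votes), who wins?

Round 1: Quinn 13, Emma 11, Alice 5, Vikram 10, Priya 0. Priya eliminated.
Round 2: Quinn 13, Emma 11, Alice 5, Vikram 10. Alice eliminated.
Round 3: Quinn 13, Emma 16, Vikram 10. Vikram eliminated.
Round 4: Quinn 19, Emma 20. Emma has a majority (≥20).

Emma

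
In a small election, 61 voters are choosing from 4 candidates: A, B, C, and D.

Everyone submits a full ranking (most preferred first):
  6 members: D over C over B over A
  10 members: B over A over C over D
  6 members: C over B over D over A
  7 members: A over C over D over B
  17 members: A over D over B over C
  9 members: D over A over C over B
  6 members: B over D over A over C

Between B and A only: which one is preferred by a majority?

A

B is ranked above A on 28 ballots; A above B on 33.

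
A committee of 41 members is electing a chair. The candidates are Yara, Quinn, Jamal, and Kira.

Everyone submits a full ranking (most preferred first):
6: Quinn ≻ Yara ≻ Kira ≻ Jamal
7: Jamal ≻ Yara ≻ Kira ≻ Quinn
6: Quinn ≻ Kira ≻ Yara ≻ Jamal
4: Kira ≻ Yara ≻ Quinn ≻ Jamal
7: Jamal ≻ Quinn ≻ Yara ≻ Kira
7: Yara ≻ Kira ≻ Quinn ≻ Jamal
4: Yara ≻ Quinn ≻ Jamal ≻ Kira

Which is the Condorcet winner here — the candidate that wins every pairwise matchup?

Yara

Yara vs Quinn: 22–19
Yara vs Jamal: 27–14
Yara vs Kira: 31–10
Yara beats every other candidate.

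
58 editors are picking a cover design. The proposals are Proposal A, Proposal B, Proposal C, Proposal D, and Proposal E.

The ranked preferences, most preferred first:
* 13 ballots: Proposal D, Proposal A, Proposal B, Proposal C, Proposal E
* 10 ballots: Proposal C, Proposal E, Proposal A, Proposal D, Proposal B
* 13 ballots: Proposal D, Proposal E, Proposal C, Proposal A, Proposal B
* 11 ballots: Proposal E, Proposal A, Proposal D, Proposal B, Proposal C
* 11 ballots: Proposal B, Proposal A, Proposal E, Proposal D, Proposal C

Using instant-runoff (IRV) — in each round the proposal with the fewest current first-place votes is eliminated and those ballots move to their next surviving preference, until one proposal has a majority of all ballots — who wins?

Proposal E

Round 1: Proposal A 0, Proposal B 11, Proposal C 10, Proposal D 26, Proposal E 11. Proposal A eliminated.
Round 2: Proposal B 11, Proposal C 10, Proposal D 26, Proposal E 11. Proposal C eliminated.
Round 3: Proposal B 11, Proposal D 26, Proposal E 21. Proposal B eliminated.
Round 4: Proposal D 26, Proposal E 32. Proposal E has a majority (≥30).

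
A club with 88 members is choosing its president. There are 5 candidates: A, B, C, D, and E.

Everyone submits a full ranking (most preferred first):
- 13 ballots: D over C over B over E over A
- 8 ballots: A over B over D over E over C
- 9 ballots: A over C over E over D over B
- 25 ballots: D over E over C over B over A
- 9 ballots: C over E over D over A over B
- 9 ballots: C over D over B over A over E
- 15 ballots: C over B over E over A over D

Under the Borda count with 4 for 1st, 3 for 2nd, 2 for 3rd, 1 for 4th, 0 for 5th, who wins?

C

A: 13×0 + 8×4 + 9×4 + 25×0 + 9×1 + 9×1 + 15×1 = 101
B: 13×2 + 8×3 + 9×0 + 25×1 + 9×0 + 9×2 + 15×3 = 138
C: 13×3 + 8×0 + 9×3 + 25×2 + 9×4 + 9×4 + 15×4 = 248
D: 13×4 + 8×2 + 9×1 + 25×4 + 9×2 + 9×3 + 15×0 = 222
E: 13×1 + 8×1 + 9×2 + 25×3 + 9×3 + 9×0 + 15×2 = 171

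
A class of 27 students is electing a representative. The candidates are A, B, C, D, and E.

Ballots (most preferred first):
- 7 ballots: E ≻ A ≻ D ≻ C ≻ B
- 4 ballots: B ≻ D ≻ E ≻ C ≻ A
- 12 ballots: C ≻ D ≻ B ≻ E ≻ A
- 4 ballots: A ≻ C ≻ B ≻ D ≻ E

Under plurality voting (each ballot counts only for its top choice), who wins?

C

First-place votes: A 4, B 4, C 12, D 0, E 7.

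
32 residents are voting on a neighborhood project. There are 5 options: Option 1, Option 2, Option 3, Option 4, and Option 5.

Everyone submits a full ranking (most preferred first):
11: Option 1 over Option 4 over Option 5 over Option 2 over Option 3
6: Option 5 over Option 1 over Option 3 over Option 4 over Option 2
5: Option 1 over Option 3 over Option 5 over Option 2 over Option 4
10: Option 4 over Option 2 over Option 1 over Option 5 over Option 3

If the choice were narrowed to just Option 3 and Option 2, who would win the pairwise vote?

Option 2

Option 3 is ranked above Option 2 on 11 ballots; Option 2 above Option 3 on 21.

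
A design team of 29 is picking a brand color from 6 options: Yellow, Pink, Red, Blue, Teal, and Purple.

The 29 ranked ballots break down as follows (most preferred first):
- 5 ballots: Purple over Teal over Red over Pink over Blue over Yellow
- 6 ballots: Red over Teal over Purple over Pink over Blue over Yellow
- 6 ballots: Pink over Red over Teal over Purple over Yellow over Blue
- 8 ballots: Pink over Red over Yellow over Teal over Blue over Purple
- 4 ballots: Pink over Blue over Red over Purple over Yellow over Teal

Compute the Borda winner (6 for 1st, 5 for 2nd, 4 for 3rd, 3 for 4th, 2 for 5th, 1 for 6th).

Yellow: 5×1 + 6×1 + 6×2 + 8×4 + 4×2 = 63
Pink: 5×3 + 6×3 + 6×6 + 8×6 + 4×6 = 141
Red: 5×4 + 6×6 + 6×5 + 8×5 + 4×4 = 142
Blue: 5×2 + 6×2 + 6×1 + 8×2 + 4×5 = 64
Teal: 5×5 + 6×5 + 6×4 + 8×3 + 4×1 = 107
Purple: 5×6 + 6×4 + 6×3 + 8×1 + 4×3 = 92

Red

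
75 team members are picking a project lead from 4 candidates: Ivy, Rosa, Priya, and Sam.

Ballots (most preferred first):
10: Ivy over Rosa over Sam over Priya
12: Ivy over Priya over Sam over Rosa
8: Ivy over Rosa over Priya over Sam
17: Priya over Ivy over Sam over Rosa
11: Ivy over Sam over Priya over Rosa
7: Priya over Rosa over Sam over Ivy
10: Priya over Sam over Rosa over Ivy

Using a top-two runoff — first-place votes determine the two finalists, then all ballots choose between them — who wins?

Round 1 first-place votes: Ivy 41, Rosa 0, Priya 34, Sam 0. Ivy and Priya advance.
Runoff: Ivy is ranked above Priya on 41 ballots, Priya above Ivy on 34.

Ivy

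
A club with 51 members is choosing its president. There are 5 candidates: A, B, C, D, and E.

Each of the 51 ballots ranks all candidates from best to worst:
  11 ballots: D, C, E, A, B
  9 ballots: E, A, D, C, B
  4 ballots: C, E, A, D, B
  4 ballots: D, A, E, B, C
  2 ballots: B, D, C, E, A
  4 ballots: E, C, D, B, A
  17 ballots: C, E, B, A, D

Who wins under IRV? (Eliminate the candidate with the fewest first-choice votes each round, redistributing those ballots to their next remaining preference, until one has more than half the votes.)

Round 1: A 0, B 2, C 21, D 15, E 13. A eliminated.
Round 2: B 2, C 21, D 15, E 13. B eliminated.
Round 3: C 21, D 17, E 13. E eliminated.
Round 4: C 25, D 26. D has a majority (≥26).

D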